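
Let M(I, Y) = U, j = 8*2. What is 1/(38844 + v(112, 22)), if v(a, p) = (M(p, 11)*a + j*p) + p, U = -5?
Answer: 1/38658 ≈ 2.5868e-5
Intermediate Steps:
j = 16
M(I, Y) = -5
v(a, p) = -5*a + 17*p (v(a, p) = (-5*a + 16*p) + p = -5*a + 17*p)
1/(38844 + v(112, 22)) = 1/(38844 + (-5*112 + 17*22)) = 1/(38844 + (-560 + 374)) = 1/(38844 - 186) = 1/38658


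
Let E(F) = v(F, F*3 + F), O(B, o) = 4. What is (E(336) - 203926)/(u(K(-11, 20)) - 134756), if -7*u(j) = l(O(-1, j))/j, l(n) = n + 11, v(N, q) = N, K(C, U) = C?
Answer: 15676430/10376197 ≈ 1.5108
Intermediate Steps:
l(n) = 11 + n
E(F) = F
u(j) = -15/(7*j) (u(j) = -(11 + 4)/(7*j) = -15/(7*j))
(E(336) - 203926)/(u(K(-11, 20)) - 134756) = (336 - 203926)/(-15/7/(-11) - 134756) = -203590/(-15/7*(-1/11) - 134756) = -203590/(15/77 - 134756) = -203590/(-10376197/77) = -203590*(-77/10376197) = 15676430/10376197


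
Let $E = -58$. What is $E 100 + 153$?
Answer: $-5647$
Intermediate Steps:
$E 100 + 153 = \left(-58\right) 100 + 153 = -5800 + 153 = -5647$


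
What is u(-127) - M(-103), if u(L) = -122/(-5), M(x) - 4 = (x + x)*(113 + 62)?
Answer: 180352/5 ≈ 36070.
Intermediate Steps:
M(x) = 4 + 350*x (M(x) = 4 + (x + x)*(113 + 62) = 4 + (2*x)*175 = 4 + 350*x)
u(L) = 122/5 (u(L) = -122*(-1/5) = 122/5)
u(-127) - M(-103) = 122/5 - (4 + 350*(-103)) = 122/5 - (4 - 36050) = 122/5 - 1*(-36046) = 122/5 + 36046 = 180352/5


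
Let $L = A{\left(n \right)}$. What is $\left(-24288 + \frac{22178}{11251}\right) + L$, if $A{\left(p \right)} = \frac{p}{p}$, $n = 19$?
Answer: $- \frac{273230859}{11251} \approx -24285.0$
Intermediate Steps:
$A{\left(p \right)} = 1$
$L = 1$
$\left(-24288 + \frac{22178}{11251}\right) + L = \left(-24288 + \frac{22178}{11251}\right) + 1 = - \frac{273242110}{11251} + 1 = - \frac{273230859}{11251}$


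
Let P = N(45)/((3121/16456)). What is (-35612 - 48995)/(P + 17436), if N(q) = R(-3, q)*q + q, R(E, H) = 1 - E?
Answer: -264058447/58120356 ≈ -4.5433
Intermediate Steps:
N(q) = 5*q (N(q) = (1 - 1*(-3))*q + q = (1 + 3)*q + q = 4*q + q = 5*q)
P = 3702600/3121 (P = (5*45)/((3121/16456)) = 225/((3121*(1/16456))) = 225/(3121/16456) = 225*(16456/3121) = 3702600/3121 ≈ 1186.3)
(-35612 - 48995)/(P + 17436) = (-35612 - 48995)/(3702600/3121 + 17436) = -84607/58120356/3121 = -84607*3121/58120356 = -264058447/58120356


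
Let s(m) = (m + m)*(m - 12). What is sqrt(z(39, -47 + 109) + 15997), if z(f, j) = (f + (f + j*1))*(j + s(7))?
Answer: 3*sqrt(1653) ≈ 121.97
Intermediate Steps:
s(m) = 2*m*(-12 + m) (s(m) = (2*m)*(-12 + m) = 2*m*(-12 + m))
z(f, j) = (-70 + j)*(j + 2*f) (z(f, j) = (f + (f + j*1))*(j + 2*7*(-12 + 7)) = (f + (f + j))*(j + 2*7*(-5)) = (j + 2*f)*(j - 70) = (j + 2*f)*(-70 + j) = (-70 + j)*(j + 2*f))
sqrt(z(39, -47 + 109) + 15997) = sqrt(((-47 + 109)**2 - 140*39 - 70*(-47 + 109) + 2*39*(-47 + 109)) + 15997) = sqrt((62**2 - 5460 - 70*62 + 2*39*62) + 15997) = sqrt((3844 - 5460 - 4340 + 4836) + 15997) = sqrt(-1120 + 15997) = sqrt(14877) = 3*sqrt(1653)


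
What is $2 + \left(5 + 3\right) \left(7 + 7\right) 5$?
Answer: $562$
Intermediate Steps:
$2 + \left(5 + 3\right) \left(7 + 7\right) 5 = 2 + 8 \cdot 14 \cdot 5 = 2 + 112 \cdot 5 = 2 + 560 = 562$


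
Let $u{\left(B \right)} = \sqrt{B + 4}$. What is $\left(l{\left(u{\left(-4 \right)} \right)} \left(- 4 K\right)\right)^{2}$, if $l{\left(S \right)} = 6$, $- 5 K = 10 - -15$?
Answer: $14400$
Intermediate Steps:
$u{\left(B \right)} = \sqrt{4 + B}$
$K = -5$ ($K = - \frac{10 - -15}{5} = - \frac{10 + 15}{5} = \left(- \frac{1}{5}\right) 25 = -5$)
$\left(l{\left(u{\left(-4 \right)} \right)} \left(- 4 K\right)\right)^{2} = \left(6 \left(\left(-4\right) \left(-5\right)\right)\right)^{2} = \left(6 \cdot 20\right)^{2} = 120^{2} = 14400$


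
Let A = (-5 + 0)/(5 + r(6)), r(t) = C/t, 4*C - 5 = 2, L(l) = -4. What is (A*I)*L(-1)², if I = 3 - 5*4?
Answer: 32640/127 ≈ 257.01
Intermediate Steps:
I = -17 (I = 3 - 20 = -17)
C = 7/4 (C = 5/4 + (¼)*2 = 5/4 + ½ = 7/4 ≈ 1.7500)
r(t) = 7/(4*t)
A = -120/127 (A = (-5 + 0)/(5 + (7/4)/6) = -5/(5 + (7/4)*(⅙)) = -5/(5 + 7/24) = -5/127/24 = -5*24/127 = -120/127 ≈ -0.94488)
(A*I)*L(-1)² = -120/127*(-17)*(-4)² = (2040/127)*16 = 32640/127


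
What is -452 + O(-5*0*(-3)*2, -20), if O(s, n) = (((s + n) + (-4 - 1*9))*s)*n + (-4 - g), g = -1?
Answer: -455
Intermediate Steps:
O(s, n) = -3 + n*s*(-13 + n + s) (O(s, n) = (((s + n) + (-4 - 1*9))*s)*n + (-4 - 1*(-1)) = (((n + s) + (-4 - 9))*s)*n + (-4 + 1) = (((n + s) - 13)*s)*n - 3 = ((-13 + n + s)*s)*n - 3 = (s*(-13 + n + s))*n - 3 = n*s*(-13 + n + s) - 3 = -3 + n*s*(-13 + n + s))
-452 + O(-5*0*(-3)*2, -20) = -452 + (-3 - 20*(-5*0*(-3)*2)² - 5*0*(-3)*2*(-20)² - 13*(-20)*(-5*0*(-3)*2)) = -452 + (-3 - 20*(-0*2)² - 0*2*400 - 13*(-20)*(-0*2)) = -452 + (-3 - 20*(-5*0)² - 5*0*400 - 13*(-20)*(-5*0)) = -452 + (-3 - 20*0² + 0*400 - 13*(-20)*0) = -452 + (-3 - 20*0 + 0 + 0) = -452 + (-3 + 0 + 0 + 0) = -452 - 3 = -455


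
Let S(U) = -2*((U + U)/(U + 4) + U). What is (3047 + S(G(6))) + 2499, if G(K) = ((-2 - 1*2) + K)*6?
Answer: 5519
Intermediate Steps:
G(K) = -24 + 6*K (G(K) = ((-2 - 2) + K)*6 = (-4 + K)*6 = -24 + 6*K)
S(U) = -2*U - 4*U/(4 + U) (S(U) = -2*((2*U)/(4 + U) + U) = -2*(2*U/(4 + U) + U) = -2*(U + 2*U/(4 + U)) = -2*U - 4*U/(4 + U))
(3047 + S(G(6))) + 2499 = (3047 - 2*(-24 + 6*6)*(6 + (-24 + 6*6))/(4 + (-24 + 6*6))) + 2499 = (3047 - 2*(-24 + 36)*(6 + (-24 + 36))/(4 + (-24 + 36))) + 2499 = (3047 - 2*12*(6 + 12)/(4 + 12)) + 2499 = (3047 - 2*12*18/16) + 2499 = (3047 - 2*12*1/16*18) + 2499 = (3047 - 27) + 2499 = 3020 + 2499 = 5519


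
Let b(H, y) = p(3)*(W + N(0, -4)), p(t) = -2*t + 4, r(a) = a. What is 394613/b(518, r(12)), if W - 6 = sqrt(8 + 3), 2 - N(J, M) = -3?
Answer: -394613/20 + 394613*sqrt(11)/220 ≈ -13782.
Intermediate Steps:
N(J, M) = 5 (N(J, M) = 2 - 1*(-3) = 2 + 3 = 5)
p(t) = 4 - 2*t
W = 6 + sqrt(11) (W = 6 + sqrt(8 + 3) = 6 + sqrt(11) ≈ 9.3166)
b(H, y) = -22 - 2*sqrt(11) (b(H, y) = (4 - 2*3)*((6 + sqrt(11)) + 5) = (4 - 6)*(11 + sqrt(11)) = -2*(11 + sqrt(11)) = -22 - 2*sqrt(11))
394613/b(518, r(12)) = 394613/(-22 - 2*sqrt(11))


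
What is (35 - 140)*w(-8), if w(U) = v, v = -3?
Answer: 315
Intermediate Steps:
w(U) = -3
(35 - 140)*w(-8) = (35 - 140)*(-3) = -105*(-3) = 315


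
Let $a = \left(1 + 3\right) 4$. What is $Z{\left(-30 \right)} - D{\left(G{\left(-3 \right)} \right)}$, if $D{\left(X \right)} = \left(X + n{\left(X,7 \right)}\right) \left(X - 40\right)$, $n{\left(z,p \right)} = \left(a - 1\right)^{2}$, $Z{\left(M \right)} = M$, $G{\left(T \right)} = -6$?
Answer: $10044$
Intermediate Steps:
$a = 16$ ($a = 4 \cdot 4 = 16$)
$n{\left(z,p \right)} = 225$ ($n{\left(z,p \right)} = \left(16 - 1\right)^{2} = 15^{2} = 225$)
$D{\left(X \right)} = \left(-40 + X\right) \left(225 + X\right)$ ($D{\left(X \right)} = \left(X + 225\right) \left(X - 40\right) = \left(225 + X\right) \left(-40 + X\right) = \left(-40 + X\right) \left(225 + X\right)$)
$Z{\left(-30 \right)} - D{\left(G{\left(-3 \right)} \right)} = -30 - \left(-9000 + \left(-6\right)^{2} + 185 \left(-6\right)\right) = -30 - \left(-9000 + 36 - 1110\right) = -30 - -10074 = -30 + 10074 = 10044$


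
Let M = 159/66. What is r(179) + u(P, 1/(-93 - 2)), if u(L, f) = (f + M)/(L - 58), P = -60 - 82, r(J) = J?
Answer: 74816987/418000 ≈ 178.99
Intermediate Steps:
M = 53/22 (M = 159*(1/66) = 53/22 ≈ 2.4091)
P = -142
u(L, f) = (53/22 + f)/(-58 + L) (u(L, f) = (f + 53/22)/(L - 58) = (53/22 + f)/(-58 + L))
r(179) + u(P, 1/(-93 - 2)) = 179 + (53/22 + 1/(-93 - 2))/(-58 - 142) = 179 + (53/22 + 1/(-95))/(-200) = 179 - (53/22 - 1/95)/200 = 179 - 1/200*5013/2090 = 179 - 5013/418000 = 74816987/418000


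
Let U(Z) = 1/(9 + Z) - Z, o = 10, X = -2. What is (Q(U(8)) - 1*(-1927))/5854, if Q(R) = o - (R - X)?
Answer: 16515/49759 ≈ 0.33190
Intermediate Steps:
Q(R) = 8 - R (Q(R) = 10 - (R - 1*(-2)) = 10 - (R + 2) = 10 - (2 + R) = 10 + (-2 - R) = 8 - R)
(Q(U(8)) - 1*(-1927))/5854 = ((8 - (1 - 1*8² - 9*8)/(9 + 8)) - 1*(-1927))/5854 = ((8 - (1 - 1*64 - 72)/17) + 1927)*(1/5854) = ((8 - (1 - 64 - 72)/17) + 1927)*(1/5854) = ((8 - (-135)/17) + 1927)*(1/5854) = ((8 - 1*(-135/17)) + 1927)*(1/5854) = ((8 + 135/17) + 1927)*(1/5854) = (271/17 + 1927)*(1/5854) = (33030/17)*(1/5854) = 16515/49759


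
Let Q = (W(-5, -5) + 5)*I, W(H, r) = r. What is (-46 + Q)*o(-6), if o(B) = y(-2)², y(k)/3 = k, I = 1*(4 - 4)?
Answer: -1656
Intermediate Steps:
I = 0 (I = 1*0 = 0)
y(k) = 3*k
o(B) = 36 (o(B) = (3*(-2))² = (-6)² = 36)
Q = 0 (Q = (-5 + 5)*0 = 0*0 = 0)
(-46 + Q)*o(-6) = (-46 + 0)*36 = -46*36 = -1656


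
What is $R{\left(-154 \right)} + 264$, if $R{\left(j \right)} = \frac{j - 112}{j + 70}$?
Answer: $\frac{1603}{6} \approx 267.17$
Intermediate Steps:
$R{\left(j \right)} = \frac{-112 + j}{70 + j}$
$R{\left(-154 \right)} + 264 = \frac{-112 - 154}{70 - 154} + 264 = \frac{1}{-84} \left(-266\right) + 264 = \left(- \frac{1}{84}\right) \left(-266\right) + 264 = \frac{19}{6} + 264 = \frac{1603}{6}$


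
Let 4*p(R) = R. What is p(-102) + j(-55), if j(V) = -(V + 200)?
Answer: -341/2 ≈ -170.50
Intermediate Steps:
j(V) = -200 - V (j(V) = -(200 + V) = -200 - V)
p(R) = R/4
p(-102) + j(-55) = (¼)*(-102) + (-200 - 1*(-55)) = -51/2 + (-200 + 55) = -51/2 - 145 = -341/2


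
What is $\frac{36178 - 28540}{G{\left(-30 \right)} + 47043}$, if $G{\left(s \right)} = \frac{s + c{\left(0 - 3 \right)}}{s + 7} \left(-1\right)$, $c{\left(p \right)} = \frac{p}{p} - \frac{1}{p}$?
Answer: $\frac{527022}{3245881} \approx 0.16237$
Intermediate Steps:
$c{\left(p \right)} = 1 - \frac{1}{p}$
$G{\left(s \right)} = - \frac{\frac{4}{3} + s}{7 + s}$ ($G{\left(s \right)} = \frac{s + \frac{-1 + \left(0 - 3\right)}{0 - 3}}{s + 7} \left(-1\right) = \frac{s + \frac{-1 - 3}{-3}}{7 + s} \left(-1\right) = \frac{s - - \frac{4}{3}}{7 + s} \left(-1\right) = \frac{s + \frac{4}{3}}{7 + s} \left(-1\right) = \frac{\frac{4}{3} + s}{7 + s} \left(-1\right) = - \frac{\frac{4}{3} + s}{7 + s}$)
$\frac{36178 - 28540}{G{\left(-30 \right)} + 47043} = \frac{36178 - 28540}{\frac{- \frac{4}{3} - -30}{7 - 30} + 47043} = \frac{7638}{\frac{- \frac{4}{3} + 30}{-23} + 47043} = \frac{7638}{\left(- \frac{1}{23}\right) \frac{86}{3} + 47043} = \frac{7638}{- \frac{86}{69} + 47043} = \frac{7638}{\frac{3245881}{69}} = 7638 \cdot \frac{69}{3245881} = \frac{527022}{3245881}$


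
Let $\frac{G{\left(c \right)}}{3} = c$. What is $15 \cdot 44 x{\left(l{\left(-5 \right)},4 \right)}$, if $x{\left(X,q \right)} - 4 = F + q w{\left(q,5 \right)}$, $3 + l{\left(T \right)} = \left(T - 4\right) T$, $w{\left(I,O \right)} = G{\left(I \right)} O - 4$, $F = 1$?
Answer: $151140$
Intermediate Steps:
$G{\left(c \right)} = 3 c$
$w{\left(I,O \right)} = -4 + 3 I O$ ($w{\left(I,O \right)} = 3 I O - 4 = -4 + 3 I O$)
$l{\left(T \right)} = -3 + T \left(-4 + T\right)$ ($l{\left(T \right)} = -3 + \left(T - 4\right) T = -3 + \left(-4 + T\right) T = -3 + T \left(-4 + T\right)$)
$x{\left(X,q \right)} = 5 + q \left(-4 + 15 q\right)$ ($x{\left(X,q \right)} = 4 + \left(1 + q \left(-4 + 3 q 5\right)\right) = 4 + \left(1 + q \left(-4 + 15 q\right)\right) = 5 + q \left(-4 + 15 q\right)$)
$15 \cdot 44 x{\left(l{\left(-5 \right)},4 \right)} = 15 \cdot 44 \left(5 + 4 \left(-4 + 15 \cdot 4\right)\right) = 660 \left(5 + 4 \left(-4 + 60\right)\right) = 660 \left(5 + 4 \cdot 56\right) = 660 \left(5 + 224\right) = 660 \cdot 229 = 151140$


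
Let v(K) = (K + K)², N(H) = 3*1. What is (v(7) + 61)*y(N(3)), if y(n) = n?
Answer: 771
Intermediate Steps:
N(H) = 3
v(K) = 4*K² (v(K) = (2*K)² = 4*K²)
(v(7) + 61)*y(N(3)) = (4*7² + 61)*3 = (4*49 + 61)*3 = (196 + 61)*3 = 257*3 = 771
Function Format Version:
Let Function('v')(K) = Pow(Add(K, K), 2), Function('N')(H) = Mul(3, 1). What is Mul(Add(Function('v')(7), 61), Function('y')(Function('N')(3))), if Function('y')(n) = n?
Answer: 771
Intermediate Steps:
Function('N')(H) = 3
Function('v')(K) = Mul(4, Pow(K, 2)) (Function('v')(K) = Pow(Mul(2, K), 2) = Mul(4, Pow(K, 2)))
Mul(Add(Function('v')(7), 61), Function('y')(Function('N')(3))) = Mul(Add(Mul(4, Pow(7, 2)), 61), 3) = Mul(Add(Mul(4, 49), 61), 3) = Mul(Add(196, 61), 3) = Mul(257, 3) = 771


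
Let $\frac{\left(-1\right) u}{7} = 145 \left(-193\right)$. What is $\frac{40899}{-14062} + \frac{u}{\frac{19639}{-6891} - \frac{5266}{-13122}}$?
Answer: $- \frac{20758084272048819}{259461421252} \approx -80005.0$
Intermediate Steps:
$u = 195895$ ($u = - 7 \cdot 145 \left(-193\right) = \left(-7\right) \left(-27985\right) = 195895$)
$\frac{40899}{-14062} + \frac{u}{\frac{19639}{-6891} - \frac{5266}{-13122}} = \frac{40899}{-14062} + \frac{195895}{\frac{19639}{-6891} - \frac{5266}{-13122}} = 40899 \left(- \frac{1}{14062}\right) + \frac{195895}{19639 \left(- \frac{1}{6891}\right) - - \frac{2633}{6561}} = - \frac{40899}{14062} + \frac{195895}{- \frac{19639}{6891} + \frac{2633}{6561}} = - \frac{40899}{14062} + \frac{195895}{- \frac{36902492}{15070617}} = - \frac{40899}{14062} + 195895 \left(- \frac{15070617}{36902492}\right) = - \frac{40899}{14062} - \frac{2952258517215}{36902492} = - \frac{20758084272048819}{259461421252}$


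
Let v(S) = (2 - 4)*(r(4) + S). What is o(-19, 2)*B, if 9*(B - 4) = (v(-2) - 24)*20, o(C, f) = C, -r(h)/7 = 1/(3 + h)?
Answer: 684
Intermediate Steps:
r(h) = -7/(3 + h)
v(S) = 2 - 2*S (v(S) = (2 - 4)*(-7/(3 + 4) + S) = -2*(-7/7 + S) = -2*(-7*⅐ + S) = -2*(-1 + S) = 2 - 2*S)
B = -36 (B = 4 + (((2 - 2*(-2)) - 24)*20)/9 = 4 + (((2 + 4) - 24)*20)/9 = 4 + ((6 - 24)*20)/9 = 4 + (-18*20)/9 = 4 + (⅑)*(-360) = 4 - 40 = -36)
o(-19, 2)*B = -19*(-36) = 684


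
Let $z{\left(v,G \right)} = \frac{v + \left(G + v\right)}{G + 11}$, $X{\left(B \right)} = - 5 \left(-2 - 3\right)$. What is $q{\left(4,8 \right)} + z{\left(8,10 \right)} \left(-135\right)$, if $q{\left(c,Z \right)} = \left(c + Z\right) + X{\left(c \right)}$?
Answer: $- \frac{911}{7} \approx -130.14$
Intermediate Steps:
$X{\left(B \right)} = 25$ ($X{\left(B \right)} = \left(-5\right) \left(-5\right) = 25$)
$q{\left(c,Z \right)} = 25 + Z + c$ ($q{\left(c,Z \right)} = \left(c + Z\right) + 25 = \left(Z + c\right) + 25 = 25 + Z + c$)
$z{\left(v,G \right)} = \frac{G + 2 v}{11 + G}$
$q{\left(4,8 \right)} + z{\left(8,10 \right)} \left(-135\right) = \left(25 + 8 + 4\right) + \frac{10 + 2 \cdot 8}{11 + 10} \left(-135\right) = 37 + \frac{10 + 16}{21} \left(-135\right) = 37 + \frac{1}{21} \cdot 26 \left(-135\right) = 37 + \frac{26}{21} \left(-135\right) = 37 - \frac{1170}{7} = - \frac{911}{7}$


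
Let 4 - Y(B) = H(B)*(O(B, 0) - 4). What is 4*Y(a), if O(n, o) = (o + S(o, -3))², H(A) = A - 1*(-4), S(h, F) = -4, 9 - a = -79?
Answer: -4400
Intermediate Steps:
a = 88 (a = 9 - 1*(-79) = 9 + 79 = 88)
H(A) = 4 + A (H(A) = A + 4 = 4 + A)
O(n, o) = (-4 + o)² (O(n, o) = (o - 4)² = (-4 + o)²)
Y(B) = -44 - 12*B (Y(B) = 4 - (4 + B)*((-4 + 0)² - 4) = 4 - (4 + B)*((-4)² - 4) = 4 - (4 + B)*(16 - 4) = 4 - (4 + B)*12 = 4 - (48 + 12*B) = 4 + (-48 - 12*B) = -44 - 12*B)
4*Y(a) = 4*(-44 - 12*88) = 4*(-44 - 1056) = 4*(-1100) = -4400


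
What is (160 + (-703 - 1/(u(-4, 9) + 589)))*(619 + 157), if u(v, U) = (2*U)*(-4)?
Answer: -217848032/517 ≈ -4.2137e+5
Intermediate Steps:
u(v, U) = -8*U
(160 + (-703 - 1/(u(-4, 9) + 589)))*(619 + 157) = (160 + (-703 - 1/(-8*9 + 589)))*(619 + 157) = (160 + (-703 - 1/(-72 + 589)))*776 = (160 + (-703 - 1/517))*776 = (160 - 363452/517)*776 = -280732/517*776 = -217848032/517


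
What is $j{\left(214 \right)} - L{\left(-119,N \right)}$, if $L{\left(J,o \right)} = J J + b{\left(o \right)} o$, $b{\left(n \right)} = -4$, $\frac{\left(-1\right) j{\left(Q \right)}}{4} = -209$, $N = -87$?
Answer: $-13673$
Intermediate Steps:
$j{\left(Q \right)} = 836$ ($j{\left(Q \right)} = \left(-4\right) \left(-209\right) = 836$)
$L{\left(J,o \right)} = J^{2} - 4 o$ ($L{\left(J,o \right)} = J J - 4 o = J^{2} - 4 o$)
$j{\left(214 \right)} - L{\left(-119,N \right)} = 836 - \left(\left(-119\right)^{2} - -348\right) = 836 - \left(14161 + 348\right) = 836 - 14509 = -13673$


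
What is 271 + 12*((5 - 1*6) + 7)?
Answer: 343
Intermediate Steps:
271 + 12*((5 - 1*6) + 7) = 271 + 12*((5 - 6) + 7) = 271 + 12*(-1 + 7) = 271 + 12*6 = 271 + 72 = 343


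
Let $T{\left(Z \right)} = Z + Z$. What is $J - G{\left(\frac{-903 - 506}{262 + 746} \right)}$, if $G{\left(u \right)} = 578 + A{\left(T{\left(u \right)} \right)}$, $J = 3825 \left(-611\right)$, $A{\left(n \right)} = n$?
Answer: $- \frac{1178175703}{504} \approx -2.3376 \cdot 10^{6}$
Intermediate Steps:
$T{\left(Z \right)} = 2 Z$
$J = -2337075$
$G{\left(u \right)} = 578 + 2 u$
$J - G{\left(\frac{-903 - 506}{262 + 746} \right)} = -2337075 - \left(578 + 2 \frac{-903 - 506}{262 + 746}\right) = -2337075 - \left(578 + 2 \left(- \frac{1409}{1008}\right)\right) = -2337075 - \left(578 - \frac{1409}{504}\right) = -2337075 - \frac{289903}{504} = - \frac{1178175703}{504}$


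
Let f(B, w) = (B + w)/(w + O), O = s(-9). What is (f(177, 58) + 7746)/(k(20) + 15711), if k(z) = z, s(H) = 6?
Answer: 495979/1006784 ≈ 0.49264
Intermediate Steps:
O = 6
f(B, w) = (B + w)/(6 + w) (f(B, w) = (B + w)/(w + 6) = (B + w)/(6 + w))
(f(177, 58) + 7746)/(k(20) + 15711) = ((177 + 58)/(6 + 58) + 7746)/(20 + 15711) = (235/64 + 7746)/15731 = ((1/64)*235 + 7746)*(1/15731) = (235/64 + 7746)*(1/15731) = (495979/64)*(1/15731) = 495979/1006784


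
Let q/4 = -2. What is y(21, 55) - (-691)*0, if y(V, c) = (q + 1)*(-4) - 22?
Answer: 6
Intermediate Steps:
q = -8 (q = 4*(-2) = -8)
y(V, c) = 6 (y(V, c) = (-8 + 1)*(-4) - 22 = -7*(-4) - 22 = 28 - 22 = 6)
y(21, 55) - (-691)*0 = 6 - (-691)*0 = 6 - 1*0 = 6 + 0 = 6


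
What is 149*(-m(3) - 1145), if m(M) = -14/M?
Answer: -509729/3 ≈ -1.6991e+5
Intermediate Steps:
149*(-m(3) - 1145) = 149*(-(-14)/3 - 1145) = 149*(-1*(-14/3) - 1145) = 149*(14/3 - 1145) = 149*(-3421/3) = -509729/3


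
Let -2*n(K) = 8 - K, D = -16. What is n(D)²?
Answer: 144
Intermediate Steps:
n(K) = -4 + K/2 (n(K) = -(8 - K)/2 = -4 + K/2)
n(D)² = (-4 + (½)*(-16))² = (-4 - 8)² = (-12)² = 144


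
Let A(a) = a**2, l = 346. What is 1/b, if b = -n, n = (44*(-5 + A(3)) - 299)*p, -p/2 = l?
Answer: -1/85116 ≈ -1.1749e-5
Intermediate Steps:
p = -692 (p = -2*346 = -692)
n = 85116 (n = (44*(-5 + 3**2) - 299)*(-692) = (44*(-5 + 9) - 299)*(-692) = (44*4 - 299)*(-692) = (176 - 299)*(-692) = -123*(-692) = 85116)
b = -85116 (b = -1*85116 = -85116)
1/b = 1/(-85116) = -1/85116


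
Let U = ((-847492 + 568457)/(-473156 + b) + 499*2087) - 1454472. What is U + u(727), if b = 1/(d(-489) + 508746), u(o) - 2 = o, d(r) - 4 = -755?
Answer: -99107860816975445/240360882219 ≈ -4.1233e+5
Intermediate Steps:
d(r) = -751 (d(r) = 4 - 755 = -751)
u(o) = 2 + o
b = 1/507995 (b = 1/(-751 + 508746) = 1/507995 ≈ 1.9685e-6)
U = -99283083900113096/240360882219 (U = ((-847492 + 568457)/(-473156 + 1/507995) + 499*2087) - 1454472 = (-279035/(-240360882219/507995) + 1041413) - 1454472 = (-279035*(-507995/240360882219) + 1041413) - 1454472 = (141748384825/240360882219 + 1041413) - 1454472 = 250315089182720272/240360882219 - 1454472 = -99283083900113096/240360882219 ≈ -4.1306e+5)
U + u(727) = -99283083900113096/240360882219 + (2 + 727) = -99283083900113096/240360882219 + 729 = -99107860816975445/240360882219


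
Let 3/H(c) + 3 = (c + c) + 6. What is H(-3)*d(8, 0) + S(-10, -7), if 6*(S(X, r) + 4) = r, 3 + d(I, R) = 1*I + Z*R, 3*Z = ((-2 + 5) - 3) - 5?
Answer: -61/6 ≈ -10.167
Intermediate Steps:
Z = -5/3 (Z = (((-2 + 5) - 3) - 5)/3 = ((3 - 3) - 5)/3 = (0 - 5)/3 = (⅓)*(-5) = -5/3 ≈ -1.6667)
H(c) = 3/(3 + 2*c) (H(c) = 3/(-3 + ((c + c) + 6)) = 3/(-3 + (2*c + 6)) = 3/(-3 + (6 + 2*c)) = 3/(3 + 2*c))
d(I, R) = -3 + I - 5*R/3 (d(I, R) = -3 + (1*I - 5*R/3) = -3 + (I - 5*R/3) = -3 + I - 5*R/3)
S(X, r) = -4 + r/6
H(-3)*d(8, 0) + S(-10, -7) = (3/(3 + 2*(-3)))*(-3 + 8 - 5/3*0) + (-4 + (⅙)*(-7)) = (3/(3 - 6))*(-3 + 8 + 0) + (-4 - 7/6) = (3/(-3))*5 - 31/6 = (3*(-⅓))*5 - 31/6 = -1*5 - 31/6 = -5 - 31/6 = -61/6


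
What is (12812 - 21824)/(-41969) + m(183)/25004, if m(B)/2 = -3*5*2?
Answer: 55704477/262348219 ≈ 0.21233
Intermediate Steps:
m(B) = -60 (m(B) = 2*(-3*5*2) = 2*(-15*2) = 2*(-30) = -60)
(12812 - 21824)/(-41969) + m(183)/25004 = (12812 - 21824)/(-41969) - 60/25004 = -9012*(-1/41969) - 60*1/25004 = 9012/41969 - 15/6251 = 55704477/262348219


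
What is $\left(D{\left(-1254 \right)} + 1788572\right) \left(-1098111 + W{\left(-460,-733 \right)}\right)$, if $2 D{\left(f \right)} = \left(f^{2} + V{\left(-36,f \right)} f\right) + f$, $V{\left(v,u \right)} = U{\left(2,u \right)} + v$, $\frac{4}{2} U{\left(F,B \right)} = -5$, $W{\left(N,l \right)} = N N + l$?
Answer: $-2305363793070$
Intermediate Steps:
$W{\left(N,l \right)} = l + N^{2}$ ($W{\left(N,l \right)} = N^{2} + l = l + N^{2}$)
$U{\left(F,B \right)} = - \frac{5}{2}$ ($U{\left(F,B \right)} = \frac{1}{2} \left(-5\right) = - \frac{5}{2}$)
$V{\left(v,u \right)} = - \frac{5}{2} + v$
$D{\left(f \right)} = \frac{f^{2}}{2} - \frac{75 f}{4}$ ($D{\left(f \right)} = \frac{\left(f^{2} + \left(- \frac{5}{2} - 36\right) f\right) + f}{2} = \frac{\left(f^{2} - \frac{77 f}{2}\right) + f}{2} = \frac{f^{2} - \frac{75 f}{2}}{2} = \frac{f^{2}}{2} - \frac{75 f}{4}$)
$\left(D{\left(-1254 \right)} + 1788572\right) \left(-1098111 + W{\left(-460,-733 \right)}\right) = \left(\frac{1}{4} \left(-1254\right) \left(-75 + 2 \left(-1254\right)\right) + 1788572\right) \left(-1098111 - \left(733 - \left(-460\right)^{2}\right)\right) = \left(\frac{1}{4} \left(-1254\right) \left(-75 - 2508\right) + 1788572\right) \left(-1098111 + \left(-733 + 211600\right)\right) = \left(\frac{1}{4} \left(-1254\right) \left(-2583\right) + 1788572\right) \left(-1098111 + 210867\right) = \left(\frac{1619541}{2} + 1788572\right) \left(-887244\right) = \frac{5196685}{2} \left(-887244\right) = -2305363793070$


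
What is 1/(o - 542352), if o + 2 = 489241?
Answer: -1/53113 ≈ -1.8828e-5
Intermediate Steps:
o = 489239 (o = -2 + 489241 = 489239)
1/(o - 542352) = 1/(489239 - 542352) = 1/(-53113) = -1/53113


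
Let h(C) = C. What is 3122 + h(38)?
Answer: 3160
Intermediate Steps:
3122 + h(38) = 3122 + 38 = 3160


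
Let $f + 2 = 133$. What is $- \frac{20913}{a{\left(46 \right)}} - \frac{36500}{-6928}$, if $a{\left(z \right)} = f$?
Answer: $- \frac{35025941}{226892} \approx -154.37$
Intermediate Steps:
$f = 131$ ($f = -2 + 133 = 131$)
$a{\left(z \right)} = 131$
$- \frac{20913}{a{\left(46 \right)}} - \frac{36500}{-6928} = - \frac{20913}{131} - \frac{36500}{-6928} = \left(-20913\right) \frac{1}{131} - - \frac{9125}{1732} = - \frac{20913}{131} + \frac{9125}{1732} = - \frac{35025941}{226892}$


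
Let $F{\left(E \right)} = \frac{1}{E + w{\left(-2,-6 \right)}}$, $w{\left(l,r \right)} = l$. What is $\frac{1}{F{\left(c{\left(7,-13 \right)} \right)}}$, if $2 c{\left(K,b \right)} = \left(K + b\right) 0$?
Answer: $-2$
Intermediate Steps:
$c{\left(K,b \right)} = 0$ ($c{\left(K,b \right)} = \frac{\left(K + b\right) 0}{2} = \frac{1}{2} \cdot 0 = 0$)
$F{\left(E \right)} = \frac{1}{-2 + E}$ ($F{\left(E \right)} = \frac{1}{E - 2} = \frac{1}{-2 + E}$)
$\frac{1}{F{\left(c{\left(7,-13 \right)} \right)}} = \frac{1}{\frac{1}{-2 + 0}} = \frac{1}{\frac{1}{-2}} = \frac{1}{- \frac{1}{2}} = -2$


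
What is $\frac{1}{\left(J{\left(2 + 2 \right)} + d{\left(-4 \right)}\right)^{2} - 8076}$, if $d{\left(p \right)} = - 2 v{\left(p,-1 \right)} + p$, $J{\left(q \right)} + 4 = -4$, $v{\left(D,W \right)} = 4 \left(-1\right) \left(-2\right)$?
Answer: $- \frac{1}{7292} \approx -0.00013714$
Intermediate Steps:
$v{\left(D,W \right)} = 8$ ($v{\left(D,W \right)} = \left(-4\right) \left(-2\right) = 8$)
$J{\left(q \right)} = -8$ ($J{\left(q \right)} = -4 - 4 = -8$)
$d{\left(p \right)} = -16 + p$ ($d{\left(p \right)} = \left(-2\right) 8 + p = -16 + p$)
$\frac{1}{\left(J{\left(2 + 2 \right)} + d{\left(-4 \right)}\right)^{2} - 8076} = \frac{1}{\left(-8 - 20\right)^{2} - 8076} = \frac{1}{\left(-28\right)^{2} - 8076} = \frac{1}{784 - 8076} = \frac{1}{-7292} = - \frac{1}{7292}$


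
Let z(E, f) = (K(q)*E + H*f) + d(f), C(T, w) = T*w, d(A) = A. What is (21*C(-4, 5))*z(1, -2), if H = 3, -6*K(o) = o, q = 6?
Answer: 3780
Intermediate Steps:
K(o) = -o/6
z(E, f) = -E + 4*f (z(E, f) = ((-1/6*6)*E + 3*f) + f = (-E + 3*f) + f = -E + 4*f)
(21*C(-4, 5))*z(1, -2) = (21*(-4*5))*(-1*1 + 4*(-2)) = (21*(-20))*(-1 - 8) = -420*(-9) = 3780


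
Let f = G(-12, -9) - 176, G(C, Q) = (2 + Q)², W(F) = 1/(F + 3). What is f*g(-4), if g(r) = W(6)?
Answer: -127/9 ≈ -14.111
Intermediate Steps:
W(F) = 1/(3 + F)
g(r) = ⅑ (g(r) = 1/(3 + 6) = 1/9 = ⅑)
f = -127 (f = (2 - 9)² - 176 = (-7)² - 176 = 49 - 176 = -127)
f*g(-4) = -127*⅑ = -127/9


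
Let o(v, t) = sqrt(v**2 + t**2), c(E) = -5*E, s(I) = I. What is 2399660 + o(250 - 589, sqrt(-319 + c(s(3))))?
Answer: 2399660 + 11*sqrt(947) ≈ 2.4000e+6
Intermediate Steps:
o(v, t) = sqrt(t**2 + v**2)
2399660 + o(250 - 589, sqrt(-319 + c(s(3)))) = 2399660 + sqrt((sqrt(-319 - 5*3))**2 + (250 - 589)**2) = 2399660 + sqrt((sqrt(-319 - 15))**2 + (-339)**2) = 2399660 + sqrt((sqrt(-334))**2 + 114921) = 2399660 + sqrt((I*sqrt(334))**2 + 114921) = 2399660 + sqrt(-334 + 114921) = 2399660 + sqrt(114587) = 2399660 + 11*sqrt(947)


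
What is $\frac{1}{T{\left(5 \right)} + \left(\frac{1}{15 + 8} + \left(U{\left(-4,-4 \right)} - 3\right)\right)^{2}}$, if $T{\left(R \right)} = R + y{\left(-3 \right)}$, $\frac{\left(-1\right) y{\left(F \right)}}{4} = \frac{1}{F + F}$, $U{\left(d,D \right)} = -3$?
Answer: $\frac{1587}{65300} \approx 0.024303$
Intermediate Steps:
$y{\left(F \right)} = - \frac{2}{F}$ ($y{\left(F \right)} = - \frac{4}{F + F} = - \frac{4}{2 F} = - 4 \frac{1}{2 F} = - \frac{2}{F}$)
$T{\left(R \right)} = \frac{2}{3} + R$ ($T{\left(R \right)} = R - \frac{2}{-3} = R - - \frac{2}{3} = R + \frac{2}{3} = \frac{2}{3} + R$)
$\frac{1}{T{\left(5 \right)} + \left(\frac{1}{15 + 8} + \left(U{\left(-4,-4 \right)} - 3\right)\right)^{2}} = \frac{1}{\left(\frac{2}{3} + 5\right) + \left(\frac{1}{15 + 8} - 6\right)^{2}} = \frac{1}{\frac{17}{3} + \left(\frac{1}{23} - 6\right)^{2}} = \frac{1}{\frac{17}{3} + \left(- \frac{137}{23}\right)^{2}} = \frac{1}{\frac{17}{3} + \frac{18769}{529}} = \frac{1}{\frac{65300}{1587}} = \frac{1587}{65300}$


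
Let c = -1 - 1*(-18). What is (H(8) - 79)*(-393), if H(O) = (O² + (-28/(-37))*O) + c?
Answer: -117114/37 ≈ -3165.2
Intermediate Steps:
c = 17 (c = -1 + 18 = 17)
H(O) = 17 + O² + 28*O/37 (H(O) = (O² + (-28/(-37))*O) + 17 = (O² + (-28*(-1/37))*O) + 17 = (O² + 28*O/37) + 17 = 17 + O² + 28*O/37)
(H(8) - 79)*(-393) = ((17 + 8² + (28/37)*8) - 79)*(-393) = ((17 + 64 + 224/37) - 79)*(-393) = (3221/37 - 79)*(-393) = (298/37)*(-393) = -117114/37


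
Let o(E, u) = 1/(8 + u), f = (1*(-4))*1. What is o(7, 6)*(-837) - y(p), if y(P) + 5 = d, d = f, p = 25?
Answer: -711/14 ≈ -50.786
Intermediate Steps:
f = -4 (f = -4*1 = -4)
d = -4
y(P) = -9 (y(P) = -5 - 4 = -9)
o(7, 6)*(-837) - y(p) = -837/(8 + 6) - 1*(-9) = -837/14 + 9 = -711/14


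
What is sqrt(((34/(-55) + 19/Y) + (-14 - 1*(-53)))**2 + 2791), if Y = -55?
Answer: sqrt(12819239)/55 ≈ 65.098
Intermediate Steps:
sqrt(((34/(-55) + 19/Y) + (-14 - 1*(-53)))**2 + 2791) = sqrt(((34/(-55) + 19/(-55)) + (-14 - 1*(-53)))**2 + 2791) = sqrt(((34*(-1/55) + 19*(-1/55)) + (-14 + 53))**2 + 2791) = sqrt(((-34/55 - 19/55) + 39)**2 + 2791) = sqrt((-53/55 + 39)**2 + 2791) = sqrt((2092/55)**2 + 2791) = sqrt(4376464/3025 + 2791) = sqrt(12819239/3025) = sqrt(12819239)/55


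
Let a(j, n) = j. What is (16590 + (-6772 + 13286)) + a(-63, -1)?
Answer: 23041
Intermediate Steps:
(16590 + (-6772 + 13286)) + a(-63, -1) = (16590 + (-6772 + 13286)) - 63 = (16590 + 6514) - 63 = 23104 - 63 = 23041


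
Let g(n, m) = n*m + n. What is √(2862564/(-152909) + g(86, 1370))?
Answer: 19*√7635295313310/152909 ≈ 343.35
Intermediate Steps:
g(n, m) = n + m*n (g(n, m) = m*n + n = n + m*n)
√(2862564/(-152909) + g(86, 1370)) = √(2862564/(-152909) + 86*(1 + 1370)) = √(2862564*(-1/152909) + 86*1371) = √(-2862564/152909 + 117906) = √(18026025990/152909) = 19*√7635295313310/152909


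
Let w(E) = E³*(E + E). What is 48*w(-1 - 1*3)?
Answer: 24576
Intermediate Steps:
w(E) = 2*E⁴ (w(E) = E³*(2*E) = 2*E⁴)
48*w(-1 - 1*3) = 48*(2*(-1 - 1*3)⁴) = 48*(2*(-1 - 3)⁴) = 48*(2*(-4)⁴) = 48*(2*256) = 48*512 = 24576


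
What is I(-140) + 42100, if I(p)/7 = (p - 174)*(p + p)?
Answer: 657540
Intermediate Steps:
I(p) = 14*p*(-174 + p) (I(p) = 7*((p - 174)*(p + p)) = 7*((-174 + p)*(2*p)) = 7*(2*p*(-174 + p)) = 14*p*(-174 + p))
I(-140) + 42100 = 14*(-140)*(-174 - 140) + 42100 = 14*(-140)*(-314) + 42100 = 615440 + 42100 = 657540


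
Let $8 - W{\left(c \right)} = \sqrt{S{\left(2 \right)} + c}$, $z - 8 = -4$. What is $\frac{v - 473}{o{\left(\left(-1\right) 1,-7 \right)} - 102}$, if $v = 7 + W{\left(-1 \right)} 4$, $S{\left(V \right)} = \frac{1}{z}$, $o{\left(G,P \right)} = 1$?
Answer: $\frac{434}{101} + \frac{2 i \sqrt{3}}{101} \approx 4.297 + 0.034298 i$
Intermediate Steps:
$z = 4$ ($z = 8 - 4 = 4$)
$S{\left(V \right)} = \frac{1}{4}$
$W{\left(c \right)} = 8 - \sqrt{\frac{1}{4} + c}$
$v = 39 - 2 i \sqrt{3}$ ($v = 7 + \left(8 - \frac{\sqrt{1 + 4 \left(-1\right)}}{2}\right) 4 = 7 + \left(8 - \frac{\sqrt{1 - 4}}{2}\right) 4 = 7 + \left(8 - \frac{\sqrt{-3}}{2}\right) 4 = 7 + \left(8 - \frac{i \sqrt{3}}{2}\right) 4 = 7 + \left(32 - 2 i \sqrt{3}\right) = 39 - 2 i \sqrt{3} \approx 39.0 - 3.4641 i$)
$\frac{v - 473}{o{\left(\left(-1\right) 1,-7 \right)} - 102} = \frac{\left(39 - 2 i \sqrt{3}\right) - 473}{1 - 102} = \frac{-434 - 2 i \sqrt{3}}{-101} = \left(-434 - 2 i \sqrt{3}\right) \left(- \frac{1}{101}\right) = \frac{434}{101} + \frac{2 i \sqrt{3}}{101}$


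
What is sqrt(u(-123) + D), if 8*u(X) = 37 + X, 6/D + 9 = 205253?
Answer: I*sqrt(113210897137)/102622 ≈ 3.2787*I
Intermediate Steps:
D = 3/102622 (D = 6/(-9 + 205253) = 6/205244 = 6*(1/205244) = 3/102622 ≈ 2.9233e-5)
u(X) = 37/8 + X/8 (u(X) = (37 + X)/8 = 37/8 + X/8)
sqrt(u(-123) + D) = sqrt((37/8 + (1/8)*(-123)) + 3/102622) = sqrt((37/8 - 123/8) + 3/102622) = sqrt(-43/4 + 3/102622) = sqrt(-2206367/205244) = I*sqrt(113210897137)/102622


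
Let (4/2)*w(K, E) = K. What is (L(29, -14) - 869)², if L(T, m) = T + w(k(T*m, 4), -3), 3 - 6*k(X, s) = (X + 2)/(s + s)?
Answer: 402122809/576 ≈ 6.9813e+5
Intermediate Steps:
k(X, s) = ½ - (2 + X)/(12*s) (k(X, s) = ½ - (X + 2)/(6*(s + s)) = ½ - (2 + X)/(6*(2*s)) = ½ - (2 + X)*1/(2*s)/6 = ½ - (2 + X)/(12*s))
w(K, E) = K/2
L(T, m) = 11/48 + T - T*m/96 (L(T, m) = T + ((1/12)*(-2 - T*m + 6*4)/4)/2 = T + ((1/12)*(¼)*(-2 - T*m + 24))/2 = T + ((1/12)*(¼)*(22 - T*m))/2 = T + (11/24 - T*m/48)/2 = T + (11/48 - T*m/96) = 11/48 + T - T*m/96)
(L(29, -14) - 869)² = ((11/48 + 29 - 1/96*29*(-14)) - 869)² = ((11/48 + 29 + 203/48) - 869)² = (803/24 - 869)² = (-20053/24)² = 402122809/576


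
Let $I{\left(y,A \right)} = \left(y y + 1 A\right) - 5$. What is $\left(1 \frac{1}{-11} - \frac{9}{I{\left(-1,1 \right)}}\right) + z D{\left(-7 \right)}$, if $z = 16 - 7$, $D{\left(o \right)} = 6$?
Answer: $\frac{626}{11} \approx 56.909$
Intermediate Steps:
$I{\left(y,A \right)} = -5 + A + y^{2}$ ($I{\left(y,A \right)} = \left(y^{2} + A\right) - 5 = \left(A + y^{2}\right) - 5 = -5 + A + y^{2}$)
$z = 9$ ($z = 16 - 7 = 9$)
$\left(1 \frac{1}{-11} - \frac{9}{I{\left(-1,1 \right)}}\right) + z D{\left(-7 \right)} = \left(1 \frac{1}{-11} - \frac{9}{-5 + 1 + \left(-1\right)^{2}}\right) + 9 \cdot 6 = \left(1 \left(- \frac{1}{11}\right) - \frac{9}{-5 + 1 + 1}\right) + 54 = \left(- \frac{1}{11} - \frac{9}{-3}\right) + 54 = \left(- \frac{1}{11} - -3\right) + 54 = \left(- \frac{1}{11} + 3\right) + 54 = \frac{32}{11} + 54 = \frac{626}{11}$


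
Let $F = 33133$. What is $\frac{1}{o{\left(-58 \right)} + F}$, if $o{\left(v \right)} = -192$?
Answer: $\frac{1}{32941} \approx 3.0357 \cdot 10^{-5}$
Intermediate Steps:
$\frac{1}{o{\left(-58 \right)} + F} = \frac{1}{-192 + 33133} = \frac{1}{32941}$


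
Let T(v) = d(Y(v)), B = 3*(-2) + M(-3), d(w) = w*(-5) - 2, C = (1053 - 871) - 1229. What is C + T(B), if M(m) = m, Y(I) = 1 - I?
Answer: -1099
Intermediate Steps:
C = -1047 (C = 182 - 1229 = -1047)
d(w) = -2 - 5*w (d(w) = -5*w - 2 = -2 - 5*w)
B = -9 (B = 3*(-2) - 3 = -6 - 3 = -9)
T(v) = -7 + 5*v (T(v) = -2 - 5*(1 - v) = -2 + (-5 + 5*v) = -7 + 5*v)
C + T(B) = -1047 + (-7 + 5*(-9)) = -1047 + (-7 - 45) = -1047 - 52 = -1099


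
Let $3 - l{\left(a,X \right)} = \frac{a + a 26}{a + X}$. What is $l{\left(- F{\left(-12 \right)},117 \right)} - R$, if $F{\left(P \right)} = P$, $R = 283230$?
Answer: $- \frac{12178869}{43} \approx -2.8323 \cdot 10^{5}$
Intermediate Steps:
$l{\left(a,X \right)} = 3 - \frac{27 a}{X + a}$ ($l{\left(a,X \right)} = 3 - \frac{a + a 26}{a + X} = 3 - \frac{a + 26 a}{X + a} = 3 - \frac{27 a}{X + a}$)
$l{\left(- F{\left(-12 \right)},117 \right)} - R = \frac{3 \left(117 - 8 \left(\left(-1\right) \left(-12\right)\right)\right)}{117 - -12} - 283230 = \frac{3 \left(117 - 96\right)}{117 + 12} - 283230 = \frac{3 \left(117 - 96\right)}{129} - 283230 = 3 \cdot \frac{1}{129} \cdot 21 - 283230 = \frac{21}{43} - 283230 = - \frac{12178869}{43}$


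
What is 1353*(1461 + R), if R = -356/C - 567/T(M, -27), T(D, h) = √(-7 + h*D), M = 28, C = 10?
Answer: 9642831/5 + 109593*I*√763/109 ≈ 1.9286e+6 + 27773.0*I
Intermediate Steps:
T(D, h) = √(-7 + D*h)
R = -178/5 + 81*I*√763/109 (R = -356/10 - 567/√(-7 + 28*(-27)) = -356*⅒ - 567/√(-7 - 756) = -178/5 - 567*(-I*√763/763) = -178/5 - (-81)*I*√763/109 = -178/5 + 81*I*√763/109 ≈ -35.6 + 20.527*I)
1353*(1461 + R) = 1353*(1461 + (-178/5 + 81*I*√763/109)) = 1353*(7127/5 + 81*I*√763/109) = 9642831/5 + 109593*I*√763/109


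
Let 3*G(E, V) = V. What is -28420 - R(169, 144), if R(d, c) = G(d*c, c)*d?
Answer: -36532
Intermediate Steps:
G(E, V) = V/3
R(d, c) = c*d/3 (R(d, c) = (c/3)*d = c*d/3)
-28420 - R(169, 144) = -28420 - 144*169/3 = -28420 - 1*8112 = -28420 - 8112 = -36532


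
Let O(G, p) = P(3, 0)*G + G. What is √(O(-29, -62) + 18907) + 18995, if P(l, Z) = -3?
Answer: 18995 + √18965 ≈ 19133.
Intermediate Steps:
O(G, p) = -2*G (O(G, p) = -3*G + G = -2*G)
√(O(-29, -62) + 18907) + 18995 = √(-2*(-29) + 18907) + 18995 = √(58 + 18907) + 18995 = √18965 + 18995 = 18995 + √18965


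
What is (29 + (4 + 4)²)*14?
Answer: 1302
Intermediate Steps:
(29 + (4 + 4)²)*14 = (29 + 8²)*14 = (29 + 64)*14 = 93*14 = 1302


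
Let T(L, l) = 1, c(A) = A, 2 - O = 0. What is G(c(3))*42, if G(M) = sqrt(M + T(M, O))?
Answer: 84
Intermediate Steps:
O = 2 (O = 2 - 1*0 = 2 + 0 = 2)
G(M) = sqrt(1 + M) (G(M) = sqrt(M + 1) = sqrt(1 + M))
G(c(3))*42 = sqrt(1 + 3)*42 = sqrt(4)*42 = 2*42 = 84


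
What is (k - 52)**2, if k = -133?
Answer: 34225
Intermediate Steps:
(k - 52)**2 = (-133 - 52)**2 = (-185)**2 = 34225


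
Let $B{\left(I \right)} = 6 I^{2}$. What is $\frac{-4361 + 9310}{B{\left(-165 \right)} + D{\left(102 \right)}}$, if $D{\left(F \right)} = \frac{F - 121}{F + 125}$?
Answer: $\frac{1123423}{37080431} \approx 0.030297$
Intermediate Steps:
$D{\left(F \right)} = \frac{-121 + F}{125 + F}$
$\frac{-4361 + 9310}{B{\left(-165 \right)} + D{\left(102 \right)}} = \frac{-4361 + 9310}{6 \left(-165\right)^{2} + \frac{-121 + 102}{125 + 102}} = \frac{4949}{6 \cdot 27225 + \frac{1}{227} \left(-19\right)} = \frac{4949}{163350 + \frac{1}{227} \left(-19\right)} = \frac{4949}{163350 - \frac{19}{227}} = \frac{4949}{\frac{37080431}{227}} = 4949 \cdot \frac{227}{37080431} = \frac{1123423}{37080431}$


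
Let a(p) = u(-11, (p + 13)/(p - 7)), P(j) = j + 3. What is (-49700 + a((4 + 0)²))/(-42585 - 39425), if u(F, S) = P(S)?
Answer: 223622/369045 ≈ 0.60595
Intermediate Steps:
P(j) = 3 + j
u(F, S) = 3 + S
a(p) = 3 + (13 + p)/(-7 + p) (a(p) = 3 + (p + 13)/(p - 7) = 3 + (13 + p)/(-7 + p))
(-49700 + a((4 + 0)²))/(-42585 - 39425) = (-49700 + 4*(-2 + (4 + 0)²)/(-7 + (4 + 0)²))/(-42585 - 39425) = (-49700 + 4*(-2 + 4²)/(-7 + 4²))/(-82010) = (-49700 + 4*(-2 + 16)/(-7 + 16))*(-1/82010) = (-49700 + 4*14/9)*(-1/82010) = (-49700 + 4*(⅑)*14)*(-1/82010) = (-49700 + 56/9)*(-1/82010) = -447244/9*(-1/82010) = 223622/369045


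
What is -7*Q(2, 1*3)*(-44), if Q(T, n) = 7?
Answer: 2156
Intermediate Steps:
-7*Q(2, 1*3)*(-44) = -7*7*(-44) = -49*(-44) = 2156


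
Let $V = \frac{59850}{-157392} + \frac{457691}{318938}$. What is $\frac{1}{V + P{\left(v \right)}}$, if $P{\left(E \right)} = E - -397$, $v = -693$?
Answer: $- \frac{1394396936}{411270702429} \approx -0.0033905$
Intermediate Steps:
$P{\left(E \right)} = 397 + E$ ($P{\left(E \right)} = E + 397 = 397 + E$)
$V = \frac{1470790627}{1394396936}$ ($V = 59850 \left(- \frac{1}{157392}\right) + 457691 \cdot \frac{1}{318938} = - \frac{3325}{8744} + \frac{457691}{318938} = \frac{1470790627}{1394396936} \approx 1.0548$)
$\frac{1}{V + P{\left(v \right)}} = \frac{1}{\frac{1470790627}{1394396936} + \left(397 - 693\right)} = \frac{1}{\frac{1470790627}{1394396936} - 296} = \frac{1}{- \frac{411270702429}{1394396936}} = - \frac{1394396936}{411270702429}$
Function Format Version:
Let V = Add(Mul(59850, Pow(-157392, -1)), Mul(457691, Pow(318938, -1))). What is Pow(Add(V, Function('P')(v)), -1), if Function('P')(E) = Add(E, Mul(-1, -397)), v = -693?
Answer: Rational(-1394396936, 411270702429) ≈ -0.0033905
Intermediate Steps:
Function('P')(E) = Add(397, E) (Function('P')(E) = Add(E, 397) = Add(397, E))
V = Rational(1470790627, 1394396936) (V = Add(Mul(59850, Rational(-1, 157392)), Mul(457691, Rational(1, 318938))) = Add(Rational(-3325, 8744), Rational(457691, 318938)) = Rational(1470790627, 1394396936) ≈ 1.0548)
Pow(Add(V, Function('P')(v)), -1) = Pow(Add(Rational(1470790627, 1394396936), Add(397, -693)), -1) = Pow(Add(Rational(1470790627, 1394396936), -296), -1) = Pow(Rational(-411270702429, 1394396936), -1) = Rational(-1394396936, 411270702429)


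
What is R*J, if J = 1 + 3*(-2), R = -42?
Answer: 210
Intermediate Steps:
J = -5 (J = 1 - 6 = -5)
R*J = -42*(-5) = 210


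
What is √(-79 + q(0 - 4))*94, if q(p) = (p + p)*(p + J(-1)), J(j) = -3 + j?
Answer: 94*I*√15 ≈ 364.06*I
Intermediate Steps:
q(p) = 2*p*(-4 + p) (q(p) = (p + p)*(p + (-3 - 1)) = (2*p)*(p - 4) = (2*p)*(-4 + p) = 2*p*(-4 + p))
√(-79 + q(0 - 4))*94 = √(-79 + 2*(0 - 4)*(-4 + (0 - 4)))*94 = √(-79 + 2*(-4)*(-4 - 4))*94 = √(-79 + 2*(-4)*(-8))*94 = √(-79 + 64)*94 = √(-15)*94 = (I*√15)*94 = 94*I*√15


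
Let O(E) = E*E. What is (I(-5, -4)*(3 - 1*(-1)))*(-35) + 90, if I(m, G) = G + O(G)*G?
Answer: 9610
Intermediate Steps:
O(E) = E²
I(m, G) = G + G³ (I(m, G) = G + G²*G = G + G³)
(I(-5, -4)*(3 - 1*(-1)))*(-35) + 90 = ((-4 + (-4)³)*(3 - 1*(-1)))*(-35) + 90 = ((-4 - 64)*(3 + 1))*(-35) + 90 = -68*4*(-35) + 90 = -272*(-35) + 90 = 9520 + 90 = 9610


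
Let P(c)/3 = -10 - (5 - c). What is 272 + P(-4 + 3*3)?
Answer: 242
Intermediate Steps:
P(c) = -45 + 3*c (P(c) = 3*(-10 - (5 - c)) = 3*(-10 + (-5 + c)) = 3*(-15 + c) = -45 + 3*c)
272 + P(-4 + 3*3) = 272 + (-45 + 3*(-4 + 3*3)) = 272 + (-45 + 3*(-4 + 9)) = 272 + (-45 + 3*5) = 272 + (-45 + 15) = 272 - 30 = 242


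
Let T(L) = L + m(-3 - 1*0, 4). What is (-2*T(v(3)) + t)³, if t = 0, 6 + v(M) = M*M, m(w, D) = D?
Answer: -2744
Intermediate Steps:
v(M) = -6 + M² (v(M) = -6 + M*M = -6 + M²)
T(L) = 4 + L (T(L) = L + 4 = 4 + L)
(-2*T(v(3)) + t)³ = (-2*(4 + (-6 + 3²)) + 0)³ = (-2*(4 + (-6 + 9)) + 0)³ = (-2*(4 + 3) + 0)³ = (-2*7 + 0)³ = (-14 + 0)³ = (-14)³ = -2744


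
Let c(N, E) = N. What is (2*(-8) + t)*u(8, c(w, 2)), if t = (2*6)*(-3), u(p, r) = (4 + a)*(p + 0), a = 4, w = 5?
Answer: -3328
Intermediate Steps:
u(p, r) = 8*p (u(p, r) = (4 + 4)*(p + 0) = 8*p)
t = -36 (t = 12*(-3) = -36)
(2*(-8) + t)*u(8, c(w, 2)) = (2*(-8) - 36)*(8*8) = (-16 - 36)*64 = -52*64 = -3328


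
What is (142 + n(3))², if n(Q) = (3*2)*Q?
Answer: 25600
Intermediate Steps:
n(Q) = 6*Q
(142 + n(3))² = (142 + 6*3)² = (142 + 18)² = 160² = 25600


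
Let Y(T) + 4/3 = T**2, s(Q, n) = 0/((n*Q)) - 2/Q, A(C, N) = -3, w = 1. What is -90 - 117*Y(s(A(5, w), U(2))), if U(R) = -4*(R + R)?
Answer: 14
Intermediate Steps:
U(R) = -8*R
s(Q, n) = -2/Q (s(Q, n) = 0/((Q*n)) - 2/Q = 0*(1/(Q*n)) - 2/Q = 0 - 2/Q = -2/Q)
Y(T) = -4/3 + T**2
-90 - 117*Y(s(A(5, w), U(2))) = -90 - 117*(-4/3 + (-2/(-3))**2) = -90 - 117*(-4/3 + (-2*(-1/3))**2) = -90 - 117*(-4/3 + (2/3)**2) = -90 - 117*(-4/3 + 4/9) = -90 - 117*(-8/9) = -90 + 104 = 14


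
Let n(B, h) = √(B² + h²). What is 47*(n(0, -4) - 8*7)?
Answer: -2444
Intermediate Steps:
47*(n(0, -4) - 8*7) = 47*(√(0² + (-4)²) - 8*7) = 47*(√(0 + 16) - 56) = 47*(√16 - 56) = 47*(4 - 56) = 47*(-52) = -2444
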